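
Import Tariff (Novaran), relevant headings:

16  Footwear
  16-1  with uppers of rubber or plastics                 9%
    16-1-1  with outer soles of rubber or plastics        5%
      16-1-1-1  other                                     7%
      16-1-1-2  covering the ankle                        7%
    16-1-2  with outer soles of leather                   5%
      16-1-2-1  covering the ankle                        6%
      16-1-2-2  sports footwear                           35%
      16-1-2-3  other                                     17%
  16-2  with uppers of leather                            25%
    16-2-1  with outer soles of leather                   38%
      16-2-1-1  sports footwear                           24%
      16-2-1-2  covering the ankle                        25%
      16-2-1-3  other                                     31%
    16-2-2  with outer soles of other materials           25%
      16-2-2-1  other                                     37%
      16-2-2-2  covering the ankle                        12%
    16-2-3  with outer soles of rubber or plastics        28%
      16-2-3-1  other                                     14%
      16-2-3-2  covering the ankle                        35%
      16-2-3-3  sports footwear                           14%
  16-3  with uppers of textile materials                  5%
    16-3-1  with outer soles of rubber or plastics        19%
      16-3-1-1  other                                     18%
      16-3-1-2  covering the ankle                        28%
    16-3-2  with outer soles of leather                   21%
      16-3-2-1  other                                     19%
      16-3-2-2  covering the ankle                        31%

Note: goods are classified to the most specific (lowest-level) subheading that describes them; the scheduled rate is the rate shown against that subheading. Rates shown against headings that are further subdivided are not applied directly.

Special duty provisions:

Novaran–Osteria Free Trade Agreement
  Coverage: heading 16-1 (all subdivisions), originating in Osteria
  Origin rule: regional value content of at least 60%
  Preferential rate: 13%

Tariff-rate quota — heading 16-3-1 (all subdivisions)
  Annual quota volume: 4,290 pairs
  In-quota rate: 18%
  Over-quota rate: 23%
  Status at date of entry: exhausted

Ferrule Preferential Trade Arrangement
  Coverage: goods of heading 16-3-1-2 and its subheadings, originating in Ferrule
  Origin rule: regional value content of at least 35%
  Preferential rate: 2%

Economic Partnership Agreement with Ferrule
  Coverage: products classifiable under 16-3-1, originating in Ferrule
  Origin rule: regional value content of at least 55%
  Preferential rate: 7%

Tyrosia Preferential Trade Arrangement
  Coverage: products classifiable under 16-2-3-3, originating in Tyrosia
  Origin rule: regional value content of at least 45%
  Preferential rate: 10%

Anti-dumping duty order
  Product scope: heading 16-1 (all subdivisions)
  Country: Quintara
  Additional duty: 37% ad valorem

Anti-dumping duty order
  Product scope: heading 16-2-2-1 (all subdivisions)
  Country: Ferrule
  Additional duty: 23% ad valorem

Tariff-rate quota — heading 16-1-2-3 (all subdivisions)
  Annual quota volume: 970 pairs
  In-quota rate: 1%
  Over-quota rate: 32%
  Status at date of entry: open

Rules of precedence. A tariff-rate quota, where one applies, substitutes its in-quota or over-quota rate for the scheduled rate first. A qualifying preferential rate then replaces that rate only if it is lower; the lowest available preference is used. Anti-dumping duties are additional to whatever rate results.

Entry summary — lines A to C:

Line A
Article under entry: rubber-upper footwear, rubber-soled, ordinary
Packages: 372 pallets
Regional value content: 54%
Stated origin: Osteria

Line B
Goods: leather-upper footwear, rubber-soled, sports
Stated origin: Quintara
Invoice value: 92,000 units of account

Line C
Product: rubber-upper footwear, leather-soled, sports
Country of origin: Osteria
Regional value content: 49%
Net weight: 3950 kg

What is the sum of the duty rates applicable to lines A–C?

56%

Line A: rubber-upper → 16-1; rubber-soled → 16-1-1; ordinary → 16-1-1-1. Scheduled 7%. Osteria agreement on 16-1: RVC < 60%. → 7%.
Line B: leather-upper → 16-2; rubber-soled → 16-2-3; sports → 16-2-3-3. Scheduled 14%. No special measure applies. → 14%.
Line C: rubber-upper → 16-1; leather-soled → 16-1-2; sports → 16-1-2-2. Scheduled 35%. Osteria agreement on 16-1: RVC < 60%. → 35%.
Sum: 7% + 14% + 35% = 56%.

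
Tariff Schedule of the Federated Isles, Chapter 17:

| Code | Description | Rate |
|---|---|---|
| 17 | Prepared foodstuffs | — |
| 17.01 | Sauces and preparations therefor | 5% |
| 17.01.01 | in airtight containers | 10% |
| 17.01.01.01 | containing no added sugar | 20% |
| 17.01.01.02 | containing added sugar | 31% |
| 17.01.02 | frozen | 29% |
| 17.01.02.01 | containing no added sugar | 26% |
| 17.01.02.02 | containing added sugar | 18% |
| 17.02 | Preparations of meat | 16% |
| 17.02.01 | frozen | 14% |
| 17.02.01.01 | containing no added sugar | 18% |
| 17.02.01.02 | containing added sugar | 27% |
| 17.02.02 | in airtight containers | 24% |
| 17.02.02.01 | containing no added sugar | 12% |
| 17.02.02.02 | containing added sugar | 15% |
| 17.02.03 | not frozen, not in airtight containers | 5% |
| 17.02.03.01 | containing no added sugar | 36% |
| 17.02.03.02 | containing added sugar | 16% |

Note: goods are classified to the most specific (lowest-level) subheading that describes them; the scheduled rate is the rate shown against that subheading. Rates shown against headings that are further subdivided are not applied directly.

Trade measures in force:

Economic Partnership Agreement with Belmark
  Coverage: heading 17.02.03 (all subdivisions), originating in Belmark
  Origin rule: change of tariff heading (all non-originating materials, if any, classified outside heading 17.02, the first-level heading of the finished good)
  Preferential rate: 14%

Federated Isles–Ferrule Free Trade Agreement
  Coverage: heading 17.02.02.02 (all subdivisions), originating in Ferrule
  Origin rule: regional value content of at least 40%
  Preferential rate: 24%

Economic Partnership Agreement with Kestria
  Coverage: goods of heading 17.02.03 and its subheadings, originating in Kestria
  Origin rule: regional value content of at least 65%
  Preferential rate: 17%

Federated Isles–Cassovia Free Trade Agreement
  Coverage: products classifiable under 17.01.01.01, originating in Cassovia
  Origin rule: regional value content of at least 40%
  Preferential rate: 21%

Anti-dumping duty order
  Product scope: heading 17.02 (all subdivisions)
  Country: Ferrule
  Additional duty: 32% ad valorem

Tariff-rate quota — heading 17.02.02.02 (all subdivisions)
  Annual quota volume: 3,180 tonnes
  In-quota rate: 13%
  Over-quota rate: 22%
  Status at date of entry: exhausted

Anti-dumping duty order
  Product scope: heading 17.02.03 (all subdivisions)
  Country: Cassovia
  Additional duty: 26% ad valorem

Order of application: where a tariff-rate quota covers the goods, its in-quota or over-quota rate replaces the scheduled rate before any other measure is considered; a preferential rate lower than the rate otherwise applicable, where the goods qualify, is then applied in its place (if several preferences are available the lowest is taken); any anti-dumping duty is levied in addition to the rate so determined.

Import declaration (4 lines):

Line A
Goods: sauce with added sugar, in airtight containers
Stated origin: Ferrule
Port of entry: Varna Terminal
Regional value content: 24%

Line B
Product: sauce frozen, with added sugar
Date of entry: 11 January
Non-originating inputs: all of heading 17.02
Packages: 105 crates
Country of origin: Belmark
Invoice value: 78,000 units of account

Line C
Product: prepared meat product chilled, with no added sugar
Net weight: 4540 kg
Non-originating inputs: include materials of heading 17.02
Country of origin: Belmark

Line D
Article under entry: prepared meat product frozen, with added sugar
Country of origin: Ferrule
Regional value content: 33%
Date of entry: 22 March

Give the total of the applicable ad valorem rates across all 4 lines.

Line A: sauce → 17.01; in airtight containers → 17.01.01; with added sugar → 17.01.01.02. Scheduled 31%. Ferrule agreement on 17.02.02.02: 17.01.01.02 not covered. → 31%.
Line B: sauce → 17.01; frozen → 17.01.02; with added sugar → 17.01.02.02. Scheduled 18%. Belmark agreement on 17.02.03: 17.01.02.02 not covered. → 18%.
Line C: prepared meat product → 17.02; chilled → 17.02.03; with no added sugar → 17.02.03.01. Scheduled 36%. Belmark agreement on 17.02.03: CTH not met. → 36%.
Line D: prepared meat product → 17.02; frozen → 17.02.01; with added sugar → 17.02.01.02. Scheduled 27%. Ferrule agreement on 17.02.02.02: 17.02.01.02 not covered; anti-dumping (Ferrule, 17.02): +32%; total 27% + 32% = 59%. → 59%.
Sum: 31% + 18% + 36% + 59% = 144%.

144%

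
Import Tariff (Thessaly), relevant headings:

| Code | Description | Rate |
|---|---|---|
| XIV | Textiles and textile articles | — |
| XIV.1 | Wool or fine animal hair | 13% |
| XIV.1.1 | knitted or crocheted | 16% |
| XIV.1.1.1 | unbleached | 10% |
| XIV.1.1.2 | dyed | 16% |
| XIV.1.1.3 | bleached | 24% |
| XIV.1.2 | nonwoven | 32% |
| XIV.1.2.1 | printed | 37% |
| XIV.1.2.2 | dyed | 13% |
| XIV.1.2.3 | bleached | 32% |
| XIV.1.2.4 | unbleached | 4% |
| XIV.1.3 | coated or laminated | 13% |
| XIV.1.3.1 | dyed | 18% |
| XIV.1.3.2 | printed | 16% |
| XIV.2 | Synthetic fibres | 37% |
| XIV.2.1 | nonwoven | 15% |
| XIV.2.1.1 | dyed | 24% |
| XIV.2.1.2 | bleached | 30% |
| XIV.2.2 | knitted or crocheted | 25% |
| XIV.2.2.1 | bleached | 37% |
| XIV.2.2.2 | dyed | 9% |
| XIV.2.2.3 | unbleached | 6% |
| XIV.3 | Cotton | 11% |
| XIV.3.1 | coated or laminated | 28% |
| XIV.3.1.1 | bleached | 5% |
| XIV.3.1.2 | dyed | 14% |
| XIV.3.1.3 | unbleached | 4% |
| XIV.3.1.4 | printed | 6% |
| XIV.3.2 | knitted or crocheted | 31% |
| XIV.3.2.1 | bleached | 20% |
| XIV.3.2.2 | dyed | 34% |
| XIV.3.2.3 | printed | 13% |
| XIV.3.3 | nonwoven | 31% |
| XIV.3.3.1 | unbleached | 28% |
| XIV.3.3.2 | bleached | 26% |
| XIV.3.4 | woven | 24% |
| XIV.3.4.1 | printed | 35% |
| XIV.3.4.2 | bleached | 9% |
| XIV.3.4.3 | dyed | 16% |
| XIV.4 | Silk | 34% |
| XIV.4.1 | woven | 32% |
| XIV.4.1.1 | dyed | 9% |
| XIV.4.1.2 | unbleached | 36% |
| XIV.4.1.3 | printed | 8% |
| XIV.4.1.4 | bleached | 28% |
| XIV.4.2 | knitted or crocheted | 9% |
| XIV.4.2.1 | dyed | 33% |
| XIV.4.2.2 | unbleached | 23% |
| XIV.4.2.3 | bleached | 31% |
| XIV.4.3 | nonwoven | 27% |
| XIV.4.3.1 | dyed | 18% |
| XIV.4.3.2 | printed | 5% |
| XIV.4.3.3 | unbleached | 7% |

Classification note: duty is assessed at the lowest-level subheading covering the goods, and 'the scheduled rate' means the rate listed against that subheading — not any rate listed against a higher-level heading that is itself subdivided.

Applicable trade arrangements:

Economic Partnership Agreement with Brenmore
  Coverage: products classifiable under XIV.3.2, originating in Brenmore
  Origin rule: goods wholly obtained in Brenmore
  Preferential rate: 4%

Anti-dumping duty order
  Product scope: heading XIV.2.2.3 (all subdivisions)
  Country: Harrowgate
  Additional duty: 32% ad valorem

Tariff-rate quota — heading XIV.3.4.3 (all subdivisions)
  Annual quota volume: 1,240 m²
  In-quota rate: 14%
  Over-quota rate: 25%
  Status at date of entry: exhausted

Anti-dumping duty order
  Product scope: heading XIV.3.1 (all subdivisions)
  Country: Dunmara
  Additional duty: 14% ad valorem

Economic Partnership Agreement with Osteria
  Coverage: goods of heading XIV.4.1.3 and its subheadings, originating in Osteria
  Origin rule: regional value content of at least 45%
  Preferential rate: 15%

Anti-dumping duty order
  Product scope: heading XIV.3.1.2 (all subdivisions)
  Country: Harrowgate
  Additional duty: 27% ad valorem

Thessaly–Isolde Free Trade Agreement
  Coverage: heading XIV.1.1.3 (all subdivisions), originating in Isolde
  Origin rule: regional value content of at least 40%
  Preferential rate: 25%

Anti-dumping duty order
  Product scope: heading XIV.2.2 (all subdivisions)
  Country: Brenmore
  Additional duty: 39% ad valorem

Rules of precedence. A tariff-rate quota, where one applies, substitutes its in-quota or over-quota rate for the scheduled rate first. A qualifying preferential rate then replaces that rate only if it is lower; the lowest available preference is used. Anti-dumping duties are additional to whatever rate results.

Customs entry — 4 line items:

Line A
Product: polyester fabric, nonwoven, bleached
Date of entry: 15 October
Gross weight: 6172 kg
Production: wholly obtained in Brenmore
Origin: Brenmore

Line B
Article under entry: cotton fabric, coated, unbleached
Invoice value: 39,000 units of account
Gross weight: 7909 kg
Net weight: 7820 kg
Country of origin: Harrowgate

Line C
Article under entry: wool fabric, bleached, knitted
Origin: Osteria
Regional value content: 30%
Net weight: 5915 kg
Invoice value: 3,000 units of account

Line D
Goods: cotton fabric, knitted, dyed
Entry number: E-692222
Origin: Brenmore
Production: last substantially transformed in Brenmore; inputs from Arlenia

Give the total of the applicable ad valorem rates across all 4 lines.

92%

Line A: polyester → XIV.2; nonwoven → XIV.2.1; bleached → XIV.2.1.2. Scheduled 30%. Brenmore agreement on XIV.3.2: XIV.2.1.2 not covered. → 30%.
Line B: cotton → XIV.3; coated → XIV.3.1; unbleached → XIV.3.1.3. Scheduled 4%. No special measure applies. → 4%.
Line C: wool → XIV.1; knitted → XIV.1.1; bleached → XIV.1.1.3. Scheduled 24%. Osteria agreement on XIV.4.1.3: XIV.1.1.3 not covered. → 24%.
Line D: cotton → XIV.3; knitted → XIV.3.2; dyed → XIV.3.2.2. Scheduled 34%. Brenmore agreement on XIV.3.2: not wholly obtained. → 34%.
Sum: 30% + 4% + 24% + 34% = 92%.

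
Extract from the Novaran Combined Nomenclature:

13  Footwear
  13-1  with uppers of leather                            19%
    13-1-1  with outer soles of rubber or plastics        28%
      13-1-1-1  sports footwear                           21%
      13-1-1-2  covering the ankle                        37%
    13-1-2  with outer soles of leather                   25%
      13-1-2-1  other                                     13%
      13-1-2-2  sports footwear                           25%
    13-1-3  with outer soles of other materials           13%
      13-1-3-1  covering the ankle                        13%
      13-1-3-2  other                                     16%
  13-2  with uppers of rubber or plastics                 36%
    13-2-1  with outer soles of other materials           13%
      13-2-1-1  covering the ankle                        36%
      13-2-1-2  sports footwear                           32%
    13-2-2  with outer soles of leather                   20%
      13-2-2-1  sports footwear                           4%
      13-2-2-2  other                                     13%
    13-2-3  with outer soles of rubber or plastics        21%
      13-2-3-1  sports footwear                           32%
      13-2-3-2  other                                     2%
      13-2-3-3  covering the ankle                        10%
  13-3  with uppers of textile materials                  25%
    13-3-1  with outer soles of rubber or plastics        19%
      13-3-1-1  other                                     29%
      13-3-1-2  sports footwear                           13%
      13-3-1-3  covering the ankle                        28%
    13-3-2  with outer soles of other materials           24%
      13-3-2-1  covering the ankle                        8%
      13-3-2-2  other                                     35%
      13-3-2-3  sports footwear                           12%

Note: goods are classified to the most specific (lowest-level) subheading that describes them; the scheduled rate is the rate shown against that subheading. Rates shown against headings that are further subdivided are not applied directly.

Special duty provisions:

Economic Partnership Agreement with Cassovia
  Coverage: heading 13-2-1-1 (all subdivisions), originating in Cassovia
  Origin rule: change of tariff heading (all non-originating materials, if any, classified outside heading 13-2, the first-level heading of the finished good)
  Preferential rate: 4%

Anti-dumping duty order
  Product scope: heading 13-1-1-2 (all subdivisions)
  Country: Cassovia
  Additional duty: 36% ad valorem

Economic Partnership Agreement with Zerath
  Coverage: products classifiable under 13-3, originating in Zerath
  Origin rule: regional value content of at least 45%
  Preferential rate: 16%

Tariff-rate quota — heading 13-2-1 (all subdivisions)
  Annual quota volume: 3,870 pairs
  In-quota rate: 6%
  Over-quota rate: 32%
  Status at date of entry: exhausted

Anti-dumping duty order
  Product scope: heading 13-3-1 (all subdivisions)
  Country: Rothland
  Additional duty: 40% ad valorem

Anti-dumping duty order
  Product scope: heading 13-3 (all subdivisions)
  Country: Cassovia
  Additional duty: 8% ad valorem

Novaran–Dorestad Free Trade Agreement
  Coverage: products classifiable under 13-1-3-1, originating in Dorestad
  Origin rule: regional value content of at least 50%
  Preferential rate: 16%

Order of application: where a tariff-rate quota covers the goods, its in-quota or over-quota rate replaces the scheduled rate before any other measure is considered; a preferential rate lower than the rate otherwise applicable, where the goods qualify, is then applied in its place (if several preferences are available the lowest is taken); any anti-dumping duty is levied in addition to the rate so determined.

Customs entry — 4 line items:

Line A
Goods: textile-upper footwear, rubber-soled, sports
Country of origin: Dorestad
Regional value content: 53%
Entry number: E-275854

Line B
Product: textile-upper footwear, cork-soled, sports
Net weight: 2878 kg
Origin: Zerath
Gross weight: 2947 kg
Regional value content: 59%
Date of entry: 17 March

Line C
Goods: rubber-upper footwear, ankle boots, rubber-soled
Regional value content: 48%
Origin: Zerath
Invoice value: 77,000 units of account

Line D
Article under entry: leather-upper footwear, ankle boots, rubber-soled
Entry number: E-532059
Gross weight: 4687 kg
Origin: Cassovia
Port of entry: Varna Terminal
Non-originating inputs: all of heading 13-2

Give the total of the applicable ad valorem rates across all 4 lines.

Line A: textile-upper → 13-3; rubber-soled → 13-3-1; sports → 13-3-1-2. Scheduled 13%. Dorestad agreement on 13-1-3-1: 13-3-1-2 not covered. → 13%.
Line B: textile-upper → 13-3; cork-soled → 13-3-2; sports → 13-3-2-3. Scheduled 12%. Zerath agreement on 13-3: RVC ≥ 45% → 16% available; preference 16% not lower than 12% → no reduction. → 12%.
Line C: rubber-upper → 13-2; rubber-soled → 13-2-3; ankle boots → 13-2-3-3. Scheduled 10%. Zerath agreement on 13-3: 13-2-3-3 not covered. → 10%.
Line D: leather-upper → 13-1; rubber-soled → 13-1-1; ankle boots → 13-1-1-2. Scheduled 37%. Cassovia agreement on 13-2-1-1: 13-1-1-2 not covered; anti-dumping (Cassovia, 13-1-1-2): +36%; total 37% + 36% = 73%. → 73%.
Sum: 13% + 12% + 10% + 73% = 108%.

108%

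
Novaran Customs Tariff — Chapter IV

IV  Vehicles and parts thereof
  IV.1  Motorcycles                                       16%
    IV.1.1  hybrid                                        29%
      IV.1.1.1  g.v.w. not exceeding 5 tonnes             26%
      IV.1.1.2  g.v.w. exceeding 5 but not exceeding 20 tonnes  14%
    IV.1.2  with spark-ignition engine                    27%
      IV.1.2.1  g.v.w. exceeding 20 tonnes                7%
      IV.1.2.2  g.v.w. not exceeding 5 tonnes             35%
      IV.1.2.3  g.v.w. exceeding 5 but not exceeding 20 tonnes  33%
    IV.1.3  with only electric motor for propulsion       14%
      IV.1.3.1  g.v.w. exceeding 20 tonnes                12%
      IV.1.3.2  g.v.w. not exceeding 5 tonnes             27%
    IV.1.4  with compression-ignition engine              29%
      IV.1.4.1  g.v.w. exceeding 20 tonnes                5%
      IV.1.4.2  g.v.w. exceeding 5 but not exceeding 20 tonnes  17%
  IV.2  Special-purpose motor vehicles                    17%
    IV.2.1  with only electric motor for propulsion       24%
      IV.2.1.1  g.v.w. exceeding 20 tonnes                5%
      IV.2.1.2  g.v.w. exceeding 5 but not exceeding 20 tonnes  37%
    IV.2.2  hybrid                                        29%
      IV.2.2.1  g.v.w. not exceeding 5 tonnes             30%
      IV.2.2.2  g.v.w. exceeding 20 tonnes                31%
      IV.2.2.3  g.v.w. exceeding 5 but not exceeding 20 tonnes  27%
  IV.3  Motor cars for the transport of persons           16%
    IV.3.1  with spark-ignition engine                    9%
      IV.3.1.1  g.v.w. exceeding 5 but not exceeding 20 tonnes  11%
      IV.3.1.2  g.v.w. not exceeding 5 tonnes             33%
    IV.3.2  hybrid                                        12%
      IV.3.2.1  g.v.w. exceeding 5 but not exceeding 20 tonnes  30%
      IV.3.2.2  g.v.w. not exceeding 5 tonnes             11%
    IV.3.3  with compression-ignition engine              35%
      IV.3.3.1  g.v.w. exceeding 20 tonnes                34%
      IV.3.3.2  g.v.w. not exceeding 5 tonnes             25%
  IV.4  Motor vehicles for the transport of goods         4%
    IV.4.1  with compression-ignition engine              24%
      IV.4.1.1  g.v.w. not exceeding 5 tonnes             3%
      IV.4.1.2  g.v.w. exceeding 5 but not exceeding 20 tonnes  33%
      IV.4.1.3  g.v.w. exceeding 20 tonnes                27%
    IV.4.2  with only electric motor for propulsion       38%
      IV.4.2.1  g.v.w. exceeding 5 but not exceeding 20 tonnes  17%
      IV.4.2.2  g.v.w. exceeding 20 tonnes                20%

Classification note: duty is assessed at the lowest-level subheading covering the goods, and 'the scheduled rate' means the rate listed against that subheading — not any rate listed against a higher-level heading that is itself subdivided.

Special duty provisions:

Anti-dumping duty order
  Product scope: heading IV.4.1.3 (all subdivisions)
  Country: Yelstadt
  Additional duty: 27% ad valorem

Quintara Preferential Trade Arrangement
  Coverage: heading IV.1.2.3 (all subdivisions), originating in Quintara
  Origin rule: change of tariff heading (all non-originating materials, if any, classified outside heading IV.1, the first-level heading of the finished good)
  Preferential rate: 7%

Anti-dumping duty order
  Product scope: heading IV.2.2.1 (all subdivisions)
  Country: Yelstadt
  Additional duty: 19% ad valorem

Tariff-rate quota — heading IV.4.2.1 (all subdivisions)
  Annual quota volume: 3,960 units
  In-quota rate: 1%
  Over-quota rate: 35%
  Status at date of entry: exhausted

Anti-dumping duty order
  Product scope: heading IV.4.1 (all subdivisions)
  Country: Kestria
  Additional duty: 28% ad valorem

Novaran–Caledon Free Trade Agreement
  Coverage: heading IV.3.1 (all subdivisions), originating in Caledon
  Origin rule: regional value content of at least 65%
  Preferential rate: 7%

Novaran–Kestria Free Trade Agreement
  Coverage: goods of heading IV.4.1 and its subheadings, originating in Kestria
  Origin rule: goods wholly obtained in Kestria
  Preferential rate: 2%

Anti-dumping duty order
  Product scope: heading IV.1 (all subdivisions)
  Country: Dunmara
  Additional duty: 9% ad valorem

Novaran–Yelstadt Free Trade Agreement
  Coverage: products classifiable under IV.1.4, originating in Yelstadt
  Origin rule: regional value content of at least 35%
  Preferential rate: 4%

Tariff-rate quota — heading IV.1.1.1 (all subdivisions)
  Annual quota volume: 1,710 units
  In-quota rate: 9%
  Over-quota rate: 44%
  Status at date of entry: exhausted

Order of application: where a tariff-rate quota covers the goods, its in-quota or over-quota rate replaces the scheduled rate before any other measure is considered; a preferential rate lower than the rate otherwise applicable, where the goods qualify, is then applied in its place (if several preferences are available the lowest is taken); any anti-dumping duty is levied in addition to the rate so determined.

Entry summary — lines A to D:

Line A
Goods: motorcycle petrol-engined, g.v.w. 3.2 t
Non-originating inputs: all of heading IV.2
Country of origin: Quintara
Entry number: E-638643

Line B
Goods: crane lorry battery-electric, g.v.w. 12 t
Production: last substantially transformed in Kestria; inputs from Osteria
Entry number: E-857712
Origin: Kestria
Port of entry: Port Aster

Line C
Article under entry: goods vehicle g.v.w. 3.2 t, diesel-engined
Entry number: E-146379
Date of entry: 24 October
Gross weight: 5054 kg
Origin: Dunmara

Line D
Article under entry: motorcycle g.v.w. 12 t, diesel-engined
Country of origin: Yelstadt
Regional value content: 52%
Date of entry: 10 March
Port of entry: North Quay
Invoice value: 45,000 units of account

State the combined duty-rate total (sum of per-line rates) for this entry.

79%

Line A: motorcycle → IV.1; petrol-engined → IV.1.2; g.v.w. 3.2 t → IV.1.2.2. Scheduled 35%. Quintara agreement on IV.1.2.3: IV.1.2.2 not covered. → 35%.
Line B: crane lorry → IV.2; battery-electric → IV.2.1; g.v.w. 12 t → IV.2.1.2. Scheduled 37%. Kestria agreement on IV.4.1: IV.2.1.2 not covered. → 37%.
Line C: goods vehicle → IV.4; diesel-engined → IV.4.1; g.v.w. 3.2 t → IV.4.1.1. Scheduled 3%. No special measure applies. → 3%.
Line D: motorcycle → IV.1; diesel-engined → IV.1.4; g.v.w. 12 t → IV.1.4.2. Scheduled 17%. Yelstadt agreement on IV.1.4: RVC ≥ 35% → 4% available; preferential 4%. → 4%.
Sum: 35% + 37% + 3% + 4% = 79%.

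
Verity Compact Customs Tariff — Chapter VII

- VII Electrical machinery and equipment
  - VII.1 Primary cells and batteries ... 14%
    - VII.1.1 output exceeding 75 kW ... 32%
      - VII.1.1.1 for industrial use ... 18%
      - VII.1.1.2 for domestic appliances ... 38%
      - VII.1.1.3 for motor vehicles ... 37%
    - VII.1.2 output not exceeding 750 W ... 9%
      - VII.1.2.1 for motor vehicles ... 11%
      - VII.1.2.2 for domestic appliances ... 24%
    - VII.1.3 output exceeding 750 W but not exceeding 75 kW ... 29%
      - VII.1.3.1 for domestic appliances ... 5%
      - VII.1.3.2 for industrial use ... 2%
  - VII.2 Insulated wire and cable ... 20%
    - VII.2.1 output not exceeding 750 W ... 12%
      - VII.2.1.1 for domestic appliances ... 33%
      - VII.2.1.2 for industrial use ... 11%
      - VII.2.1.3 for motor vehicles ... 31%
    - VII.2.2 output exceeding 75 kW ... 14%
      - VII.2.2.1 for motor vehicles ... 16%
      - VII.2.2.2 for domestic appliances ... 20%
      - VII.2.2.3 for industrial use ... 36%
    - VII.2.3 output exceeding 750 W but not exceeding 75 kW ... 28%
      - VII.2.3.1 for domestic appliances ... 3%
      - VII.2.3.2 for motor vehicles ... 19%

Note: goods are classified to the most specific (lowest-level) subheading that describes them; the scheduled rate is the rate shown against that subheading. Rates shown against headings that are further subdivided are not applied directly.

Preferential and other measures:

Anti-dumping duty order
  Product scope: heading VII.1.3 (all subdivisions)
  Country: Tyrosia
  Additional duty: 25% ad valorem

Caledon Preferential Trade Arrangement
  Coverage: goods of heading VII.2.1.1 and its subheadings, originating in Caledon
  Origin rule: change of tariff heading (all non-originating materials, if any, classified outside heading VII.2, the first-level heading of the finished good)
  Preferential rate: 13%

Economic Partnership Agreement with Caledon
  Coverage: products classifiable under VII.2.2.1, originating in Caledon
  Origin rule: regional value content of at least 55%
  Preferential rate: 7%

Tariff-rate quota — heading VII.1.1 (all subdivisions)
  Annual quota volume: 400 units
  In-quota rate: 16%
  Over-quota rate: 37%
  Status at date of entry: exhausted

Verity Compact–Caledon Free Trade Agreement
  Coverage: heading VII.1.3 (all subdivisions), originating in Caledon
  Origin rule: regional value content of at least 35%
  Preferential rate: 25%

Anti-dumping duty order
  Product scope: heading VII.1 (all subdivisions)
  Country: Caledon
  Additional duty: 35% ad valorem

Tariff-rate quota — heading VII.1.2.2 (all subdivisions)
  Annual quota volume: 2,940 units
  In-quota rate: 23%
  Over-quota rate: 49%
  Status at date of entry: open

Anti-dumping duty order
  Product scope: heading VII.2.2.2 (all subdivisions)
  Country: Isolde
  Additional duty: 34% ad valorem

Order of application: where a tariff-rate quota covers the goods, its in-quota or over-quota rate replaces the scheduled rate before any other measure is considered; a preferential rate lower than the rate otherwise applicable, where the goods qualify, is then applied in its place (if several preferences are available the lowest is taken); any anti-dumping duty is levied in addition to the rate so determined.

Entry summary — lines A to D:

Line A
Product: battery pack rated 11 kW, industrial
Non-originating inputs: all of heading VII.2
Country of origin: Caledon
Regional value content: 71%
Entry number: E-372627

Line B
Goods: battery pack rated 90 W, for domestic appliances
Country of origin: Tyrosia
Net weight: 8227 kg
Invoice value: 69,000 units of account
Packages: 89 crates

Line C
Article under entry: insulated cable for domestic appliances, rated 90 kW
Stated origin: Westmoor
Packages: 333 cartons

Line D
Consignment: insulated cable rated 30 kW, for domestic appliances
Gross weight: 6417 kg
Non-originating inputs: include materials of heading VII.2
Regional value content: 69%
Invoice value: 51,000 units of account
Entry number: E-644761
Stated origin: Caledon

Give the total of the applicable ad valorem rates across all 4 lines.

83%

Line A: battery pack → VII.1; rated 11 kW → VII.1.3; industrial → VII.1.3.2. Scheduled 2%. Caledon agreement on VII.2.1.1: VII.1.3.2 not covered; Caledon agreement on VII.2.2.1: VII.1.3.2 not covered; Caledon agreement on VII.1.3: RVC ≥ 35% → 25% available; preference 25% not lower than 2% → no reduction; anti-dumping (Caledon, VII.1): +35%; total 2% + 35% = 37%. → 37%.
Line B: battery pack → VII.1; rated 90 W → VII.1.2; for domestic appliances → VII.1.2.2. Scheduled 24%. quota on VII.1.2.2 open → in-quota 23%. → 23%.
Line C: insulated cable → VII.2; rated 90 kW → VII.2.2; for domestic appliances → VII.2.2.2. Scheduled 20%. No special measure applies. → 20%.
Line D: insulated cable → VII.2; rated 30 kW → VII.2.3; for domestic appliances → VII.2.3.1. Scheduled 3%. Caledon agreement on VII.2.1.1: VII.2.3.1 not covered; Caledon agreement on VII.2.2.1: VII.2.3.1 not covered; Caledon agreement on VII.1.3: VII.2.3.1 not covered. → 3%.
Sum: 37% + 23% + 20% + 3% = 83%.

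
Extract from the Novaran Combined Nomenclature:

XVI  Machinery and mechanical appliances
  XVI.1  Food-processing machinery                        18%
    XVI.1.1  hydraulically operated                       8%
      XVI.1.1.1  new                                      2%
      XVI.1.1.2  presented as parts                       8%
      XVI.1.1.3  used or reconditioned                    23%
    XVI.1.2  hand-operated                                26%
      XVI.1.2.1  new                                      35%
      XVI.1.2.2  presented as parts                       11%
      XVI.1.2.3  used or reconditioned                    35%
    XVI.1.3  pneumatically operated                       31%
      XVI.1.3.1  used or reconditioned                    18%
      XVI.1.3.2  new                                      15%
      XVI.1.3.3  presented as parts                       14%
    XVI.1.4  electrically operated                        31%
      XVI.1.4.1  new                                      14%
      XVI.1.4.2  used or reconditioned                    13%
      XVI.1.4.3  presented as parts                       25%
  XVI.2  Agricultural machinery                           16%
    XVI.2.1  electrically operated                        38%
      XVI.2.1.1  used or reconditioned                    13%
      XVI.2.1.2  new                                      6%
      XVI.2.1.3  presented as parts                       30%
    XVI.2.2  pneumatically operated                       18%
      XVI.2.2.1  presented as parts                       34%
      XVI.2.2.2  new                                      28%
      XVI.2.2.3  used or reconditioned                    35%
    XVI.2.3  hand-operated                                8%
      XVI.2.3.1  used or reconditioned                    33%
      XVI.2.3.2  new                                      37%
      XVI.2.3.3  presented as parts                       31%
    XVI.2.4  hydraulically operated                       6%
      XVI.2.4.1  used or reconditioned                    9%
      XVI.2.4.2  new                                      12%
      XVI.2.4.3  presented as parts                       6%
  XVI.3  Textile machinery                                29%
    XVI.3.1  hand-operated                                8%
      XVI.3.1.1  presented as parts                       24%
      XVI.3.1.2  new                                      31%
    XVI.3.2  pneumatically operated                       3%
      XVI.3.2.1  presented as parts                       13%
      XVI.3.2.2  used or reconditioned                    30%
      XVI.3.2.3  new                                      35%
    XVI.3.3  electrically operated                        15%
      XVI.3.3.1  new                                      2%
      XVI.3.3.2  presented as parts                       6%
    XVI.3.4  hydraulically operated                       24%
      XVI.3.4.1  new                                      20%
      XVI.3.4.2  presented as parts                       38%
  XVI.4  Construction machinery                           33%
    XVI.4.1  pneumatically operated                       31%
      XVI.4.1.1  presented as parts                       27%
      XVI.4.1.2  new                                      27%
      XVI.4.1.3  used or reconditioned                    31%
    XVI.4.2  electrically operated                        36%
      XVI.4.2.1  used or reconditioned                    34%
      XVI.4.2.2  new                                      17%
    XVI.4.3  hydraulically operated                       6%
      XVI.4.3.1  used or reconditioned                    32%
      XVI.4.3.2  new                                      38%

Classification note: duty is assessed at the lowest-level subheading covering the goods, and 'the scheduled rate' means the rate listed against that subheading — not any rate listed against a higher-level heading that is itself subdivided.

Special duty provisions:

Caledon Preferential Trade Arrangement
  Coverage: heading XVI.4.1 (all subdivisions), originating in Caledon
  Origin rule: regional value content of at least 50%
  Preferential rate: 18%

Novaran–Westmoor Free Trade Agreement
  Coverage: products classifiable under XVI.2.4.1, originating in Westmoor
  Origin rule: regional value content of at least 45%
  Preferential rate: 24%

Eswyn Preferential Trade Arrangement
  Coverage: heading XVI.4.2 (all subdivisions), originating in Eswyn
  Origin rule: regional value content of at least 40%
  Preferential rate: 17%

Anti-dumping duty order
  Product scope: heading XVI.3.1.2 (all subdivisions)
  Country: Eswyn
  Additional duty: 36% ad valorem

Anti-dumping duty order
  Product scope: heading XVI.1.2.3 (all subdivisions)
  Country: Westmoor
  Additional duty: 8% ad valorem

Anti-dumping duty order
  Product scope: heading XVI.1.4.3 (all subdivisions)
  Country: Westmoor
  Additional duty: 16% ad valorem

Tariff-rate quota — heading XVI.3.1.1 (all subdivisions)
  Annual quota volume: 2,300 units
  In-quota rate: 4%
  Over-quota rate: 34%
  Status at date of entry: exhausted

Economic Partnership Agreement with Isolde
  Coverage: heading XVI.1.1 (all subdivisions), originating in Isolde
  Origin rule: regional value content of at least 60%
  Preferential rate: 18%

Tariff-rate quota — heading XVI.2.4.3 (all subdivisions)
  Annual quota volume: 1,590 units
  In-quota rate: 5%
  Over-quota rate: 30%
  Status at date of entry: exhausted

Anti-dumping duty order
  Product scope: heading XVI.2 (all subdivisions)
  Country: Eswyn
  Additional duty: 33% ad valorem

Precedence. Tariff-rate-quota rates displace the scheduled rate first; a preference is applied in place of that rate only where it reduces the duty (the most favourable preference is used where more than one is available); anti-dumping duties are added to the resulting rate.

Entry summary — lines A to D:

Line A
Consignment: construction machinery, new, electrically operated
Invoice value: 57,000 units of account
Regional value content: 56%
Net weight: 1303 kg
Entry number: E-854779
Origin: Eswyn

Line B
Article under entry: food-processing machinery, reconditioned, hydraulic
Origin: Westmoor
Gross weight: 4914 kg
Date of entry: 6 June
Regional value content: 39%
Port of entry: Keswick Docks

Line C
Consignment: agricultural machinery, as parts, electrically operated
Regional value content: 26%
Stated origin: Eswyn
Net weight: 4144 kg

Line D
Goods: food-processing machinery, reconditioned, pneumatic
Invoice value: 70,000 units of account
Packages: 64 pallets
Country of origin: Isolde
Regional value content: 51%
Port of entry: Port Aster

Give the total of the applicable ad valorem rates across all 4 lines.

Line A: construction → XVI.4; electrically operated → XVI.4.2; new → XVI.4.2.2. Scheduled 17%. Eswyn agreement on XVI.4.2: RVC ≥ 40% → 17% available; preference 17% not lower than 17% → no reduction. → 17%.
Line B: food-processing → XVI.1; hydraulic → XVI.1.1; reconditioned → XVI.1.1.3. Scheduled 23%. Westmoor agreement on XVI.2.4.1: XVI.1.1.3 not covered. → 23%.
Line C: agricultural → XVI.2; electrically operated → XVI.2.1; as parts → XVI.2.1.3. Scheduled 30%. Eswyn agreement on XVI.4.2: XVI.2.1.3 not covered; anti-dumping (Eswyn, XVI.2): +33%; total 30% + 33% = 63%. → 63%.
Line D: food-processing → XVI.1; pneumatic → XVI.1.3; reconditioned → XVI.1.3.1. Scheduled 18%. Isolde agreement on XVI.1.1: XVI.1.3.1 not covered. → 18%.
Sum: 17% + 23% + 63% + 18% = 121%.

121%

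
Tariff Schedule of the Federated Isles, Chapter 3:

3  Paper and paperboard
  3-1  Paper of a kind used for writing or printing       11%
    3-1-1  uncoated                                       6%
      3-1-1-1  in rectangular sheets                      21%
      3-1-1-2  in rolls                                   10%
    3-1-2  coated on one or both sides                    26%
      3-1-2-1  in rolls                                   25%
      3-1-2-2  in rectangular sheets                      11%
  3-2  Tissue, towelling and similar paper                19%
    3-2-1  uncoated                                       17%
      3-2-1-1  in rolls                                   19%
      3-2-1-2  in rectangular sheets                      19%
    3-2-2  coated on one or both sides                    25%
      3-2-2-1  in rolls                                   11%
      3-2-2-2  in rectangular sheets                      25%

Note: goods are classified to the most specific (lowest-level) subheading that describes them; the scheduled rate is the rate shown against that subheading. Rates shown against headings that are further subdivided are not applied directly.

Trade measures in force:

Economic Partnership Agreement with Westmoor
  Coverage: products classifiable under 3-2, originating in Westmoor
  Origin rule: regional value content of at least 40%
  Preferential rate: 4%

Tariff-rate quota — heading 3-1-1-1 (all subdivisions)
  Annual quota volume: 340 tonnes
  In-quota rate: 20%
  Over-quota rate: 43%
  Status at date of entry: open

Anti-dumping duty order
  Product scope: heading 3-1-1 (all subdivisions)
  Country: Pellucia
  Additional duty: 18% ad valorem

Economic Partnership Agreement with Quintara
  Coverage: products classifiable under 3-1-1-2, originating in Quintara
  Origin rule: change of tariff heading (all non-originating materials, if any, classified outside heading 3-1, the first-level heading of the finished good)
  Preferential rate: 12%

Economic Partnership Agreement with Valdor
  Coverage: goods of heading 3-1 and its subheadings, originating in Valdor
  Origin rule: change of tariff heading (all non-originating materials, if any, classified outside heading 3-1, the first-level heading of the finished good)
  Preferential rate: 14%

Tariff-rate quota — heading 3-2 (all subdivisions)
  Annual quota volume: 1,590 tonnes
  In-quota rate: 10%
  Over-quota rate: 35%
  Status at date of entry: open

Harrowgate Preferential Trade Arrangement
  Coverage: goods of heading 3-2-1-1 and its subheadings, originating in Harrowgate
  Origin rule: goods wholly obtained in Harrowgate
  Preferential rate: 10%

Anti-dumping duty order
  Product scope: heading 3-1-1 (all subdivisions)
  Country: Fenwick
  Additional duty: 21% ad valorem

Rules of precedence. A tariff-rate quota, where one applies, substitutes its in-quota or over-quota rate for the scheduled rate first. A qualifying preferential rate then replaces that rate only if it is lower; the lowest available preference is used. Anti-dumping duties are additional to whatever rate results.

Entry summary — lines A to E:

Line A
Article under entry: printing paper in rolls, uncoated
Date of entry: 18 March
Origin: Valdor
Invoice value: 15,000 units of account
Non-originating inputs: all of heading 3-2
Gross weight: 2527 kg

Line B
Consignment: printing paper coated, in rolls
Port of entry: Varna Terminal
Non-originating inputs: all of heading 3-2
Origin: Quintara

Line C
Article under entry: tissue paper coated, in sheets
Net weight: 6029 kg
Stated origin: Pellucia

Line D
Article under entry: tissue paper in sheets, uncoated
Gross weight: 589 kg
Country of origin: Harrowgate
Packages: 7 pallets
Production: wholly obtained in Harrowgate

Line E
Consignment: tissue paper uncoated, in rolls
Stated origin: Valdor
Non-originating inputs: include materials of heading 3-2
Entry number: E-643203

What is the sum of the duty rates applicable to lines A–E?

Line A: printing paper → 3-1; uncoated → 3-1-1; in rolls → 3-1-1-2. Scheduled 10%. Valdor agreement on 3-1: CTH met → 14% available; preference 14% not lower than 10% → no reduction. → 10%.
Line B: printing paper → 3-1; coated → 3-1-2; in rolls → 3-1-2-1. Scheduled 25%. Quintara agreement on 3-1-1-2: 3-1-2-1 not covered. → 25%.
Line C: tissue paper → 3-2; coated → 3-2-2; in sheets → 3-2-2-2. Scheduled 25%. quota on 3-2 open → in-quota 10%. → 10%.
Line D: tissue paper → 3-2; uncoated → 3-2-1; in sheets → 3-2-1-2. Scheduled 19%. quota on 3-2 open → in-quota 10%; Harrowgate agreement on 3-2-1-1: 3-2-1-2 not covered. → 10%.
Line E: tissue paper → 3-2; uncoated → 3-2-1; in rolls → 3-2-1-1. Scheduled 19%. quota on 3-2 open → in-quota 10%; Valdor agreement on 3-1: 3-2-1-1 not covered. → 10%.
Sum: 10% + 25% + 10% + 10% + 10% = 65%.

65%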